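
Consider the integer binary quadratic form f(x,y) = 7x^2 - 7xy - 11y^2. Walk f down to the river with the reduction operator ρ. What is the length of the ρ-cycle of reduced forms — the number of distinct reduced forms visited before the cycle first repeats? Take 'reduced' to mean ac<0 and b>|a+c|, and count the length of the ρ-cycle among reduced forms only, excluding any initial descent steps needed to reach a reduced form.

D = 357, ⌊√D⌋ = 18
descent: ρ → (-11,7,7)  [lands on river]
river: ρ → (7,7,-11)
river: ρ → (-11,15,3)
river: ρ → (3,15,-11)
ρ-cycle length = 4 (tail of 1 descent step not counted)

4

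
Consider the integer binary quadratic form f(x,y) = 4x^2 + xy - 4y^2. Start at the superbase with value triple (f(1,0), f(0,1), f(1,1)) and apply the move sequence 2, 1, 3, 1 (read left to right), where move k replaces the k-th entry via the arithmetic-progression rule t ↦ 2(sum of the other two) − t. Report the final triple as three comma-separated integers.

start (4,-4,1) = (f(1,0),f(0,1),f(1,1))
replace slot 2: 2·(4+1) − (-4) = 14 → (4,14,1)
replace slot 1: 2·(14+1) − 4 = 26 → (26,14,1)
replace slot 3: 2·(26+14) − 1 = 79 → (26,14,79)
replace slot 1: 2·(14+79) − 26 = 160 → (160,14,79)

160,14,79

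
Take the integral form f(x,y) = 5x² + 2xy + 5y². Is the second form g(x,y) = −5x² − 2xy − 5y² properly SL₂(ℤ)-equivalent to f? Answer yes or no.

D₁ = -96, D₂ = -96
f: reduced (well bottom): (5,2,5) with a≤c, −a<b≤a
g is negative-definite; reduce −g:
−g: reduced (well bottom): (5,2,5) with a≤c, −a<b≤a
flip sign back: reduced form of g is (-5,-2,-5)
reduced forms (5, 2, 5) vs (-5, -2, -5) ⇒ inequivalent

no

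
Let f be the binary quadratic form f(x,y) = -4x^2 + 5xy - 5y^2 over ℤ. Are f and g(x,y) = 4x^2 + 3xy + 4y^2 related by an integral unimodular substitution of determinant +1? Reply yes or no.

D₁ = -55, D₂ = -55
f is negative-definite; reduce −f:
−f: translate: b→3 (≡-5 mod 8), so (4,-5,5)→(4,3,4)
−f: reduced (well bottom): (4,3,4) with a≤c, −a<b≤a
flip sign back: reduced form of f is (-4,-3,-4)
g: reduced (well bottom): (4,3,4) with a≤c, −a<b≤a
reduced forms (-4, -3, -4) vs (4, 3, 4) ⇒ inequivalent

no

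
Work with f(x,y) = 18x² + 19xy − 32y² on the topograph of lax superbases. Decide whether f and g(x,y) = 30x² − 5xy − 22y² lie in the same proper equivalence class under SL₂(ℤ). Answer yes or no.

D₁ = 2665, D₂ = 2665
river cycle of f (length 30): (-32, 45, 5), (5, 45, -32), (-32, 19, 18), (18, 17, -33), (-33, 49, 2), (2, 51, -8), (-8, 45, 20), (20, 35, -18), (-18, 37, 18), (18, 35, -20), … (20 more)
river cycle of g (length 38): (-22, 49, 3), (3, 47, -38), (-38, 29, 12), (12, 43, -17), (-17, 25, 30), (30, 35, -12), (-12, 37, 27), (27, 17, -22), (-22, 27, 22), (22, 17, -27), … (28 more)
cycles differ ⇒ inequivalent

no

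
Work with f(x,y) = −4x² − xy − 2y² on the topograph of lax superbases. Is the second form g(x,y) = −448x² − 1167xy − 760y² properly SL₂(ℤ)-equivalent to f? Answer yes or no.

D₁ = -31, D₂ = -31
f is negative-definite; reduce −f:
−f: flip: (4,1,2)→(2,-1,4)
−f: reduced (well bottom): (2,-1,4) with a≤c, −a<b≤a
flip sign back: reduced form of f is (-2,1,-4)
g is negative-definite; reduce −g:
−g: translate: b→271 (≡1167 mod 896), so (448,1167,760)→(448,271,41)
−g: flip: (448,271,41)→(41,-271,448)
−g: translate: b→-25 (≡-271 mod 82), so (41,-271,448)→(41,-25,4)
−g: flip: (41,-25,4)→(4,25,41)
−g: translate: b→1 (≡25 mod 8), so (4,25,41)→(4,1,2)
−g: flip: (4,1,2)→(2,-1,4)
−g: reduced (well bottom): (2,-1,4) with a≤c, −a<b≤a
flip sign back: reduced form of g is (-2,1,-4)
reduced forms (-2, 1, -4) vs (-2, 1, -4) ⇒ equivalent

yes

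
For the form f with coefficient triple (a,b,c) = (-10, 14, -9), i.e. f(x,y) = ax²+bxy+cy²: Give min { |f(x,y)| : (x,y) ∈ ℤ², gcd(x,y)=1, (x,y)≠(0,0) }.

translate: b→6 (≡-14 mod 20), so (10,-14,9)→(10,6,5)
flip: (10,6,5)→(5,-6,10)
translate: b→4 (≡-6 mod 10), so (5,-6,10)→(5,4,9)
reduced (well bottom): (5,4,9) with a≤c, −a<b≤a
well minimum |f| = |-5| = 5 (negative-definite)

5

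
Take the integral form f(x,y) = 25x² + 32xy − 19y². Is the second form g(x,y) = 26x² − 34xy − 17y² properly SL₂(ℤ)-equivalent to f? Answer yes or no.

D₁ = 2924, D₂ = 2924
river cycle of f (length 10): (-19, 44, 13), (13, 34, -34), (-34, 34, 13), (13, 44, -19), (-19, 32, 25), (25, 18, -26), (-26, 34, 17), (17, 34, -26), (-26, 18, 25), (25, 32, -19)
river cycle of g (length 10): (-17, 34, 26), (26, 18, -25), (-25, 32, 19), (19, 44, -13), (-13, 34, 34), (34, 34, -13), (-13, 44, 19), (19, 32, -25), (-25, 18, 26), (26, 34, -17)
cycles differ ⇒ inequivalent

no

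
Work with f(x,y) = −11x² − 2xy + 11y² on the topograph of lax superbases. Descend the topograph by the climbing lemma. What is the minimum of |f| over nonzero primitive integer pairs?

descent: ρ → (11,2,-11)  [lands on river]
river: ρ → (-11,20,2)
river: ρ → (2,20,-11)
river: ρ → (-11,2,11)
river: ρ → (11,20,-2)
river: ρ → (-2,20,11)
closes: descent 1, river 6
min |a| on river = 2

2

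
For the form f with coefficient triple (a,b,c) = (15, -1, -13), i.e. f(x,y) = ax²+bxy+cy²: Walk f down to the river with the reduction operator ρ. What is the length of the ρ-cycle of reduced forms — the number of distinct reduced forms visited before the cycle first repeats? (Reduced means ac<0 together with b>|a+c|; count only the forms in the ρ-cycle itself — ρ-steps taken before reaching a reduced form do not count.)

D = 781, ⌊√D⌋ = 27
descent: ρ → (-13,27,1)  [lands on river]
river: ρ → (1,27,-13)
river: ρ → (-13,25,3)
river: ρ → (3,23,-21)
river: ρ → (-21,19,5)
river: ρ → (5,21,-17)
river: ρ → (-17,13,9)
river: ρ → (9,23,-7)
river: ρ → (-7,19,15)
river: ρ → (15,11,-11)
river: ρ → (-11,11,15)
river: ρ → (15,19,-7)
river: ρ → (-7,23,9)
river: ρ → (9,13,-17)
river: ρ → (-17,21,5)
river: ρ → (5,19,-21)
river: ρ → (-21,23,3)
river: ρ → (3,25,-13)
ρ-cycle length = 18 (tail of 1 descent step not counted)

18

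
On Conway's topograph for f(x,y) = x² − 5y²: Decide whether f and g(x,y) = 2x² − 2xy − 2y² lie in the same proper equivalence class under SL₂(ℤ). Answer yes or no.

D₁ = 20, D₂ = 20
river cycle of f (length 2): (1, 4, -1), (-1, 4, 1)
river cycle of g (length 2): (-2, 2, 2), (2, 2, -2)
cycles differ ⇒ inequivalent

no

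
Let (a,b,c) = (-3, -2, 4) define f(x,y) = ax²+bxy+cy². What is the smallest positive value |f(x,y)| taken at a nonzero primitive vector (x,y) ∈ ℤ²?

descent: ρ → (4,2,-3)  [lands on river]
river: ρ → (-3,4,3)
river: ρ → (3,2,-4)
river: ρ → (-4,6,1)
river: ρ → (1,6,-4)
river: ρ → (-4,2,3)
river: ρ → (3,4,-3)
river: ρ → (-3,2,4)
river: ρ → (4,6,-1)
river: ρ → (-1,6,4)
closes: descent 1, river 10
min |a| on river = 1

1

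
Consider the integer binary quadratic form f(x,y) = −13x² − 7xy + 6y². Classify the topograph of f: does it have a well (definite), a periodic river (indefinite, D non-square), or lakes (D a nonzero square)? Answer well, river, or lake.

D = b²−4ac = (-7)² − 4·(-13)·6 = 361
D = 19² is a perfect square ⇒ form factors over ℤ ⇒ lakes

lake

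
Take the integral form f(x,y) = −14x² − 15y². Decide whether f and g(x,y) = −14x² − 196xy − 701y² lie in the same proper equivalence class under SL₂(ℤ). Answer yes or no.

D₁ = -840, D₂ = -840
f is negative-definite; reduce −f:
−f: reduced (well bottom): (14,0,15) with a≤c, −a<b≤a
flip sign back: reduced form of f is (-14,0,-15)
g is negative-definite; reduce −g:
−g: translate: b→0 (≡196 mod 28), so (14,196,701)→(14,0,15)
−g: reduced (well bottom): (14,0,15) with a≤c, −a<b≤a
flip sign back: reduced form of g is (-14,0,-15)
reduced forms (-14, 0, -15) vs (-14, 0, -15) ⇒ equivalent

yes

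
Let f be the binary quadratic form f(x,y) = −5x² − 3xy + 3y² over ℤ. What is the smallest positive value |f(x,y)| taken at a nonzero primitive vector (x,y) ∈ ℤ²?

descent: ρ → (3,3,-5)  [lands on river]
river: ρ → (-5,7,1)
river: ρ → (1,7,-5)
river: ρ → (-5,3,3)
closes: descent 1, river 4
min |a| on river = 1

1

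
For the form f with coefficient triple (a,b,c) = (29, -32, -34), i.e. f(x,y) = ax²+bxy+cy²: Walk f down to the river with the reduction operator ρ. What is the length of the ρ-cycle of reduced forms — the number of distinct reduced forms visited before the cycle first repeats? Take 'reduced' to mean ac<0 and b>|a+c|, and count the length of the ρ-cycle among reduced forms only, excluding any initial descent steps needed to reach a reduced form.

D = 4968, ⌊√D⌋ = 70
descent: ρ → (-34,32,29)  [lands on river]
river: ρ → (29,26,-37)
river: ρ → (-37,48,18)
river: ρ → (18,60,-19)
river: ρ → (-19,54,27)
river: ρ → (27,54,-19)
river: ρ → (-19,60,18)
river: ρ → (18,48,-37)
river: ρ → (-37,26,29)
river: ρ → (29,32,-34)
river: ρ → (-34,36,27)
river: ρ → (27,18,-43)
river: ρ → (-43,68,2)
river: ρ → (2,68,-43)
river: ρ → (-43,18,27)
river: ρ → (27,36,-34)
ρ-cycle length = 16 (tail of 1 descent step not counted)

16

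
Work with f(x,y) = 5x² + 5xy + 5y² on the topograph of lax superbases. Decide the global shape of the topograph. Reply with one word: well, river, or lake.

D = b²−4ac = 5² − 4·5·5 = -75
D < 0 ⇒ definite ⇒ every region one sign ⇒ single well

well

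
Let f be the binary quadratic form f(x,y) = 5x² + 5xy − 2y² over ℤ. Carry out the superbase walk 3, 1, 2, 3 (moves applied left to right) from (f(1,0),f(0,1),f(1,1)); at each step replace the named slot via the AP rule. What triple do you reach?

start (5,-2,8) = (f(1,0),f(0,1),f(1,1))
replace slot 3: 2·(5+(-2)) − 8 = -2 → (5,-2,-2)
replace slot 1: 2·((-2)+(-2)) − 5 = -13 → (-13,-2,-2)
replace slot 2: 2·((-13)+(-2)) − (-2) = -28 → (-13,-28,-2)
replace slot 3: 2·((-13)+(-28)) − (-2) = -80 → (-13,-28,-80)

-13,-28,-80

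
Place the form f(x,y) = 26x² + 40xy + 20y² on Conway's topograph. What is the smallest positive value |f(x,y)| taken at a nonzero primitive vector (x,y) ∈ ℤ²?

translate: b→-12 (≡40 mod 52), so (26,40,20)→(26,-12,6)
flip: (26,-12,6)→(6,12,26)
translate: b→0 (≡12 mod 12), so (6,12,26)→(6,0,20)
reduced (well bottom): (6,0,20) with a≤c, −a<b≤a
well minimum = a = 6

6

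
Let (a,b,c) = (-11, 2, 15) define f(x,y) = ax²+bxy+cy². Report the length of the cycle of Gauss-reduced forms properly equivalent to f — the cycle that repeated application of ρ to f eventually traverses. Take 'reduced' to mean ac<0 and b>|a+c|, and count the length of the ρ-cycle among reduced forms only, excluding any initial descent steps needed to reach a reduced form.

D = 664, ⌊√D⌋ = 25
descent: ρ → (15,-2,-11)
descent: ρ → (-11,24,2)  [lands on river]
river: ρ → (2,24,-11)
river: ρ → (-11,20,6)
river: ρ → (6,16,-17)
river: ρ → (-17,18,5)
river: ρ → (5,22,-9)
river: ρ → (-9,14,13)
river: ρ → (13,12,-10)
river: ρ → (-10,8,15)
river: ρ → (15,22,-3)
river: ρ → (-3,20,22)
river: ρ → (22,24,-1)
river: ρ → (-1,24,22)
river: ρ → (22,20,-3)
river: ρ → (-3,22,15)
river: ρ → (15,8,-10)
river: ρ → (-10,12,13)
river: ρ → (13,14,-9)
river: ρ → (-9,22,5)
river: ρ → (5,18,-17)
river: ρ → (-17,16,6)
river: ρ → (6,20,-11)
ρ-cycle length = 22 (tail of 2 descent steps not counted)

22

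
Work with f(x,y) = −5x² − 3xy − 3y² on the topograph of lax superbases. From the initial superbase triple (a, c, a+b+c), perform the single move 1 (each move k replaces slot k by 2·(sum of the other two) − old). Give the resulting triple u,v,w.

start (-5,-3,-11) = (f(1,0),f(0,1),f(1,1))
replace slot 1: 2·((-3)+(-11)) − (-5) = -23 → (-23,-3,-11)

-23,-3,-11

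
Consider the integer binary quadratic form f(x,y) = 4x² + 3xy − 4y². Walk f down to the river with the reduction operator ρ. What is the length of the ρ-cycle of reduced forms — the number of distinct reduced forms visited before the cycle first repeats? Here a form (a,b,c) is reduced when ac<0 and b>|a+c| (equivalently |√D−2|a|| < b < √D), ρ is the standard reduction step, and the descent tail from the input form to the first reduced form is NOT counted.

D = 73, ⌊√D⌋ = 8
river: ρ → (-4,5,3)
river: ρ → (3,7,-2)
river: ρ → (-2,5,6)
river: ρ → (6,7,-1)
river: ρ → (-1,7,6)
river: ρ → (6,5,-2)
river: ρ → (-2,7,3)
river: ρ → (3,5,-4)
river: ρ → (-4,3,4)
river: ρ → (4,5,-3)
river: ρ → (-3,7,2)
river: ρ → (2,5,-6)
river: ρ → (-6,7,1)
river: ρ → (1,7,-6)
river: ρ → (-6,5,2)
river: ρ → (2,7,-3)
river: ρ → (-3,5,4)
river: ρ → (4,3,-4)
ρ-cycle length = 18 (tail of 0 descent steps not counted)

18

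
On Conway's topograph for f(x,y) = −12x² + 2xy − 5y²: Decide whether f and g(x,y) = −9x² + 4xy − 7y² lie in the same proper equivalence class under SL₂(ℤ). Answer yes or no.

D₁ = -236, D₂ = -236
f is negative-definite; reduce −f:
−f: flip: (12,-2,5)→(5,2,12)
−f: reduced (well bottom): (5,2,12) with a≤c, −a<b≤a
flip sign back: reduced form of f is (-5,-2,-12)
g is negative-definite; reduce −g:
−g: flip: (9,-4,7)→(7,4,9)
−g: reduced (well bottom): (7,4,9) with a≤c, −a<b≤a
flip sign back: reduced form of g is (-7,-4,-9)
reduced forms (-5, -2, -12) vs (-7, -4, -9) ⇒ inequivalent

no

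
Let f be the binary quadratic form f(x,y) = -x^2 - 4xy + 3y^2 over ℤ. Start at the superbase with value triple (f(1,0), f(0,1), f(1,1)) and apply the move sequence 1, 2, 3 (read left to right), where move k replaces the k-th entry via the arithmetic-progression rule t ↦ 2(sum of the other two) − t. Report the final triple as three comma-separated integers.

start (-1,3,-2) = (f(1,0),f(0,1),f(1,1))
replace slot 1: 2·(3+(-2)) − (-1) = 3 → (3,3,-2)
replace slot 2: 2·(3+(-2)) − 3 = -1 → (3,-1,-2)
replace slot 3: 2·(3+(-1)) − (-2) = 6 → (3,-1,6)

3,-1,6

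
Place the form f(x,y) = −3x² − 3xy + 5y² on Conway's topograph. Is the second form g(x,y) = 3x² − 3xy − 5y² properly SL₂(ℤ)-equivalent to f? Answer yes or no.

D₁ = 69, D₂ = 69
river cycle of f (length 4): (5, 3, -3), (-3, 3, 5), (5, 7, -1), (-1, 7, 5)
river cycle of g (length 4): (-5, 3, 3), (3, 3, -5), (-5, 7, 1), (1, 7, -5)
cycles differ ⇒ inequivalent

no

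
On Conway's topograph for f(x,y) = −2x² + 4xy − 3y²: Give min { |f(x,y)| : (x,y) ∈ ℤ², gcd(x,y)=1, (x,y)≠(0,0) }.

translate: b→0 (≡-4 mod 4), so (2,-4,3)→(2,0,1)
flip: (2,0,1)→(1,0,2)
reduced (well bottom): (1,0,2) with a≤c, −a<b≤a
well minimum |f| = |-1| = 1 (negative-definite)

1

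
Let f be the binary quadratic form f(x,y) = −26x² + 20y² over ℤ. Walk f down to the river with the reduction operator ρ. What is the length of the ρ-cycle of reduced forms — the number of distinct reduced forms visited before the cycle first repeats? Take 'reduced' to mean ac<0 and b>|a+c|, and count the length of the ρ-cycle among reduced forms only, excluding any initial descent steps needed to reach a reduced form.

D = 2080, ⌊√D⌋ = 45
descent: ρ → (20,40,-6)  [lands on river]
river: ρ → (-6,44,6)
river: ρ → (6,40,-20)
river: ρ → (-20,40,6)
river: ρ → (6,44,-6)
river: ρ → (-6,40,20)
ρ-cycle length = 6 (tail of 1 descent step not counted)

6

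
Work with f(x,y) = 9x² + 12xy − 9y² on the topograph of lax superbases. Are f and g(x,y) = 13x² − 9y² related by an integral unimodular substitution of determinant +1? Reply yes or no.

D₁ = 468, D₂ = 468
river cycle of f (length 10): (-9, 6, 12), (12, 18, -3), (-3, 18, 12), (12, 6, -9), (-9, 12, 9), (9, 6, -12), (-12, 18, 3), (3, 18, -12), (-12, 6, 9), (9, 12, -9)
river cycle of g (length 6): (-9, 18, 4), (4, 14, -17), (-17, 20, 1), (1, 20, -17), (-17, 14, 4), (4, 18, -9)
cycles differ ⇒ inequivalent

no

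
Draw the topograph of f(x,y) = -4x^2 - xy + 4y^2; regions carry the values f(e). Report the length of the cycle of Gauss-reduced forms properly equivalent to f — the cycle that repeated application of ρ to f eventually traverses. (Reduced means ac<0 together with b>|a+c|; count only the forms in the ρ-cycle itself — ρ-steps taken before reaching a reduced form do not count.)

D = 65, ⌊√D⌋ = 8
descent: ρ → (4,1,-4)  [lands on river]
river: ρ → (-4,7,1)
river: ρ → (1,7,-4)
river: ρ → (-4,1,4)
river: ρ → (4,7,-1)
river: ρ → (-1,7,4)
ρ-cycle length = 6 (tail of 1 descent step not counted)

6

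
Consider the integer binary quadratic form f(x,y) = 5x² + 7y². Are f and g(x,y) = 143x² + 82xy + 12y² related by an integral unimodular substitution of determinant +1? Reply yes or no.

D₁ = -140, D₂ = -140
f: reduced (well bottom): (5,0,7) with a≤c, −a<b≤a
g: flip: (143,82,12)→(12,-82,143)
g: translate: b→-10 (≡-82 mod 24), so (12,-82,143)→(12,-10,5)
g: flip: (12,-10,5)→(5,10,12)
g: translate: b→0 (≡10 mod 10), so (5,10,12)→(5,0,7)
g: reduced (well bottom): (5,0,7) with a≤c, −a<b≤a
reduced forms (5, 0, 7) vs (5, 0, 7) ⇒ equivalent

yes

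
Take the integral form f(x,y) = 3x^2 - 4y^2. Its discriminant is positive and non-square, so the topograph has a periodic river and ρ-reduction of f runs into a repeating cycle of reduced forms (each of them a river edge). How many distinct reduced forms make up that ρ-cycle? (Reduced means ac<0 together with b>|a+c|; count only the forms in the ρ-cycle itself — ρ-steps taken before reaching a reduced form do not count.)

D = 48, ⌊√D⌋ = 6
descent: ρ → (-4,0,3)
descent: ρ → (3,6,-1)  [lands on river]
river: ρ → (-1,6,3)
ρ-cycle length = 2 (tail of 2 descent steps not counted)

2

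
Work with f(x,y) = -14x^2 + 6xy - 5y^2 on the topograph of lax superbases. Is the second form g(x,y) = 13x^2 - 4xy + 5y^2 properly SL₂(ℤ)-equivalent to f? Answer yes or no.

D₁ = -244, D₂ = -244
f is negative-definite; reduce −f:
−f: flip: (14,-6,5)→(5,6,14)
−f: translate: b→-4 (≡6 mod 10), so (5,6,14)→(5,-4,13)
−f: reduced (well bottom): (5,-4,13) with a≤c, −a<b≤a
flip sign back: reduced form of f is (-5,4,-13)
g: flip: (13,-4,5)→(5,4,13)
g: reduced (well bottom): (5,4,13) with a≤c, −a<b≤a
reduced forms (-5, 4, -13) vs (5, 4, 13) ⇒ inequivalent

no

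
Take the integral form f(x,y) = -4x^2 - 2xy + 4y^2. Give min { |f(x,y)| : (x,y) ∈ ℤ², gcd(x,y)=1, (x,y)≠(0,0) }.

descent: ρ → (4,2,-4)  [lands on river]
river: ρ → (-4,6,2)
river: ρ → (2,6,-4)
river: ρ → (-4,2,4)
river: ρ → (4,6,-2)
river: ρ → (-2,6,4)
closes: descent 1, river 6
min |a| on river = 2

2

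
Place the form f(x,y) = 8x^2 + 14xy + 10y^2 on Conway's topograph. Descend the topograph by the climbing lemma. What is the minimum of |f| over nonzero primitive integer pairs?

translate: b→-2 (≡14 mod 16), so (8,14,10)→(8,-2,4)
flip: (8,-2,4)→(4,2,8)
reduced (well bottom): (4,2,8) with a≤c, −a<b≤a
well minimum = a = 4

4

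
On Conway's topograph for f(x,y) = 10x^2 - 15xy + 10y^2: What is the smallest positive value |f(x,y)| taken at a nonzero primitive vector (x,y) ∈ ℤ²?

translate: b→5 (≡-15 mod 20), so (10,-15,10)→(10,5,5)
flip: (10,5,5)→(5,-5,10)
translate: b→5 (≡-5 mod 10), so (5,-5,10)→(5,5,10)
reduced (well bottom): (5,5,10) with a≤c, −a<b≤a
well minimum = a = 5

5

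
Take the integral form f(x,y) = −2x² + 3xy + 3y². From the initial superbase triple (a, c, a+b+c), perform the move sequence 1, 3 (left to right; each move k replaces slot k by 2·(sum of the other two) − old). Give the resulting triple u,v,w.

start (-2,3,4) = (f(1,0),f(0,1),f(1,1))
replace slot 1: 2·(3+4) − (-2) = 16 → (16,3,4)
replace slot 3: 2·(16+3) − 4 = 34 → (16,3,34)

16,3,34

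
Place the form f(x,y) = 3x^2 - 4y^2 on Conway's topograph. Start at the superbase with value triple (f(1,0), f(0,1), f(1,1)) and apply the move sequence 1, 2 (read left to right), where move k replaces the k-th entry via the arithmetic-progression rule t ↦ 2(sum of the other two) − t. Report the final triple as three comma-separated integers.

start (3,-4,-1) = (f(1,0),f(0,1),f(1,1))
replace slot 1: 2·((-4)+(-1)) − 3 = -13 → (-13,-4,-1)
replace slot 2: 2·((-13)+(-1)) − (-4) = -24 → (-13,-24,-1)

-13,-24,-1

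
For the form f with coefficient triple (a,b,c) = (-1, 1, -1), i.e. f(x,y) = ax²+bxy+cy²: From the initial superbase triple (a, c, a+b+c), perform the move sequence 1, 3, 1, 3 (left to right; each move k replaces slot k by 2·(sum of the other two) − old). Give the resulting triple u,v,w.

start (-1,-1,-1) = (f(1,0),f(0,1),f(1,1))
replace slot 1: 2·((-1)+(-1)) − (-1) = -3 → (-3,-1,-1)
replace slot 3: 2·((-3)+(-1)) − (-1) = -7 → (-3,-1,-7)
replace slot 1: 2·((-1)+(-7)) − (-3) = -13 → (-13,-1,-7)
replace slot 3: 2·((-13)+(-1)) − (-7) = -21 → (-13,-1,-21)

-13,-1,-21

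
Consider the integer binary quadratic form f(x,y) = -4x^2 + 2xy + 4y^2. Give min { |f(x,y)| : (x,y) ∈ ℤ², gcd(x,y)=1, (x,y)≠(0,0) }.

river: ρ → (4,6,-2)
river: ρ → (-2,6,4)
river: ρ → (4,2,-4)
river: ρ → (-4,6,2)
river: ρ → (2,6,-4)
river: ρ → (-4,2,4)
closes: descent 0, river 6
min |a| on river = 2

2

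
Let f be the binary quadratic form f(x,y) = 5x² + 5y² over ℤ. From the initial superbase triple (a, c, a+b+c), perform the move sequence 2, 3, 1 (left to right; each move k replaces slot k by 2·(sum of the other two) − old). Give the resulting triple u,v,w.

start (5,5,10) = (f(1,0),f(0,1),f(1,1))
replace slot 2: 2·(5+10) − 5 = 25 → (5,25,10)
replace slot 3: 2·(5+25) − 10 = 50 → (5,25,50)
replace slot 1: 2·(25+50) − 5 = 145 → (145,25,50)

145,25,50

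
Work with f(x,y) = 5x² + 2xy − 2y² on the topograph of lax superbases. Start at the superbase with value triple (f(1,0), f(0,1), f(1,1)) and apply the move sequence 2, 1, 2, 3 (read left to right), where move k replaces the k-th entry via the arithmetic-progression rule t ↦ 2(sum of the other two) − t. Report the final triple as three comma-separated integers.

start (5,-2,5) = (f(1,0),f(0,1),f(1,1))
replace slot 2: 2·(5+5) − (-2) = 22 → (5,22,5)
replace slot 1: 2·(22+5) − 5 = 49 → (49,22,5)
replace slot 2: 2·(49+5) − 22 = 86 → (49,86,5)
replace slot 3: 2·(49+86) − 5 = 265 → (49,86,265)

49,86,265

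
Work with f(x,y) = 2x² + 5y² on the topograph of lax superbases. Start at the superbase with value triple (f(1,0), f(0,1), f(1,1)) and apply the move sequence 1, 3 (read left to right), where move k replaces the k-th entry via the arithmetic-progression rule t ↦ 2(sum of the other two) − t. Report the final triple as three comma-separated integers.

start (2,5,7) = (f(1,0),f(0,1),f(1,1))
replace slot 1: 2·(5+7) − 2 = 22 → (22,5,7)
replace slot 3: 2·(22+5) − 7 = 47 → (22,5,47)

22,5,47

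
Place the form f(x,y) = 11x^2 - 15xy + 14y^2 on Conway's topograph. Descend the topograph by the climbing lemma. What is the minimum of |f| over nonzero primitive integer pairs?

translate: b→7 (≡-15 mod 22), so (11,-15,14)→(11,7,10)
flip: (11,7,10)→(10,-7,11)
reduced (well bottom): (10,-7,11) with a≤c, −a<b≤a
well minimum = a = 10

10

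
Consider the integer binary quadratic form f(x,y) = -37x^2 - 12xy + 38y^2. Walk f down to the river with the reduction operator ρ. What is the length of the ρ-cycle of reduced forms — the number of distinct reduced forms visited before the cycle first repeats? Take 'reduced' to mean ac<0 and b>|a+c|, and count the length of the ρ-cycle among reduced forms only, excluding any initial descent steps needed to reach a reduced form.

D = 5768, ⌊√D⌋ = 75
descent: ρ → (38,12,-37)  [lands on river]
river: ρ → (-37,62,13)
river: ρ → (13,68,-22)
river: ρ → (-22,64,19)
river: ρ → (19,50,-43)
river: ρ → (-43,36,26)
river: ρ → (26,68,-11)
river: ρ → (-11,64,38)
ρ-cycle length = 8 (tail of 1 descent step not counted)

8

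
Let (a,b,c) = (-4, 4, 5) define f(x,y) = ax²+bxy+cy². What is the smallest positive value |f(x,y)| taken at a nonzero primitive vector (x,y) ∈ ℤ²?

river: ρ → (5,6,-3)
river: ρ → (-3,6,5)
river: ρ → (5,4,-4)
river: ρ → (-4,4,5)
closes: descent 0, river 4
min |a| on river = 3

3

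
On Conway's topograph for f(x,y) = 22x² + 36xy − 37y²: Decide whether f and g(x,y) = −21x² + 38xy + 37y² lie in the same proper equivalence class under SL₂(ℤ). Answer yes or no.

D₁ = 4552, D₂ = 4552
river cycle of f (length 26): (-37, 38, 21), (21, 46, -29), (-29, 12, 38), (38, 64, -3), (-3, 62, 59), (59, 56, -6), (-6, 64, 19), (19, 50, -27), (-27, 58, 11), (11, 52, -42), … (16 more)
river cycle of g (length 26): (37, 36, -22), (-22, 52, 21), (21, 32, -42), (-42, 52, 11), (11, 58, -27), (-27, 50, 19), (19, 64, -6), (-6, 56, 59), (59, 62, -3), (-3, 64, 38), … (16 more)
cycles differ ⇒ inequivalent

no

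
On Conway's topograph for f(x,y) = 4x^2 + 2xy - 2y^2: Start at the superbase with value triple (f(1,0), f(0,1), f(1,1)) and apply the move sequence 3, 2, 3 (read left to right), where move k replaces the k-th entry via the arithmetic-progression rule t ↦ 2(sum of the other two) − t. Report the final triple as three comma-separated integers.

start (4,-2,4) = (f(1,0),f(0,1),f(1,1))
replace slot 3: 2·(4+(-2)) − 4 = 0 → (4,-2,0)
replace slot 2: 2·(4+0) − (-2) = 10 → (4,10,0)
replace slot 3: 2·(4+10) − 0 = 28 → (4,10,28)

4,10,28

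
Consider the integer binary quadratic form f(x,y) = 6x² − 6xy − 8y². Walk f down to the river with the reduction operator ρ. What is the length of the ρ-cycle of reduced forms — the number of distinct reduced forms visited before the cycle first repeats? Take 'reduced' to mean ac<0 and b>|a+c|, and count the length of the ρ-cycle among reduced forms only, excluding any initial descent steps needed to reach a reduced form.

D = 228, ⌊√D⌋ = 15
descent: ρ → (-8,6,6)  [lands on river]
river: ρ → (6,6,-8)
river: ρ → (-8,10,4)
river: ρ → (4,14,-2)
river: ρ → (-2,14,4)
river: ρ → (4,10,-8)
ρ-cycle length = 6 (tail of 1 descent step not counted)

6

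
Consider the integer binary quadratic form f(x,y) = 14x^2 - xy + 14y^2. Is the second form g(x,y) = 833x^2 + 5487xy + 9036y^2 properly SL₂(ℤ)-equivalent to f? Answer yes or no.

D₁ = -783, D₂ = -783
f: flip: (14,-1,14)→(14,1,14)
f: reduced (well bottom): (14,1,14) with a≤c, −a<b≤a
g: translate: b→489 (≡5487 mod 1666), so (833,5487,9036)→(833,489,72)
g: flip: (833,489,72)→(72,-489,833)
g: translate: b→-57 (≡-489 mod 144), so (72,-489,833)→(72,-57,14)
g: flip: (72,-57,14)→(14,57,72)
g: translate: b→1 (≡57 mod 28), so (14,57,72)→(14,1,14)
g: reduced (well bottom): (14,1,14) with a≤c, −a<b≤a
reduced forms (14, 1, 14) vs (14, 1, 14) ⇒ equivalent

yes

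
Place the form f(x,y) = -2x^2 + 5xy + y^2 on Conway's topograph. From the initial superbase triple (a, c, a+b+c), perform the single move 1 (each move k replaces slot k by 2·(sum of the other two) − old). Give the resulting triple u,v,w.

start (-2,1,4) = (f(1,0),f(0,1),f(1,1))
replace slot 1: 2·(1+4) − (-2) = 12 → (12,1,4)

12,1,4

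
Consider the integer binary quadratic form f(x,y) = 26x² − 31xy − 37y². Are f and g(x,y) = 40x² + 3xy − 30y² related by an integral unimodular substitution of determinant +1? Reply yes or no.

D₁ = 4809, D₂ = 4809
river cycle of f (length 34): (-37, 31, 26), (26, 21, -42), (-42, 63, 5), (5, 67, -16), (-16, 61, 17), (17, 41, -46), (-46, 51, 12), (12, 69, -1), (-1, 69, 12), (12, 51, -46), … (24 more)
river cycle of g (length 42): (-30, 57, 13), (13, 47, -50), (-50, 53, 10), (10, 67, -8), (-8, 61, 34), (34, 7, -35), (-35, 63, 6), (6, 69, -2), (-2, 67, 40), (40, 13, -29), … (32 more)
cycles differ ⇒ inequivalent

no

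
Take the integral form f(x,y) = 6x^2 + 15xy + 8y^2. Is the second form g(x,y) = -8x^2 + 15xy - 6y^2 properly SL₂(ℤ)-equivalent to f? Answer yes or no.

D₁ = 33, D₂ = 33
river cycle of f (length 4): (-1, 5, 2), (2, 3, -3), (-3, 3, 2), (2, 5, -1)
river cycle of g (length 4): (1, 5, -2), (-2, 3, 3), (3, 3, -2), (-2, 5, 1)
cycles differ ⇒ inequivalent

no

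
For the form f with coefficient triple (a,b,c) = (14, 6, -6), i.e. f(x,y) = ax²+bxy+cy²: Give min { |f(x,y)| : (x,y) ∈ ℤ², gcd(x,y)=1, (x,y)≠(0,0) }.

descent: ρ → (-6,18,2)  [lands on river]
river: ρ → (2,18,-6)
closes: descent 1, river 2
min |a| on river = 2

2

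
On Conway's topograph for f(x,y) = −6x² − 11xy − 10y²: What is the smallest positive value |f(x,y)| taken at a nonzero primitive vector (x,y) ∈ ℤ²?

translate: b→-1 (≡11 mod 12), so (6,11,10)→(6,-1,5)
flip: (6,-1,5)→(5,1,6)
reduced (well bottom): (5,1,6) with a≤c, −a<b≤a
well minimum |f| = |-5| = 5 (negative-definite)

5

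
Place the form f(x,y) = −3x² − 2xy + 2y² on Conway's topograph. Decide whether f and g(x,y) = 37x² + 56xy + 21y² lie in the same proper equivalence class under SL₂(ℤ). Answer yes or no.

D₁ = 28, D₂ = 28
river cycle of f (length 4): (2, 2, -3), (-3, 4, 1), (1, 4, -3), (-3, 2, 2)
river cycle of g (length 4): (2, 2, -3), (-3, 4, 1), (1, 4, -3), (-3, 2, 2)
cycles coincide ⇒ equivalent

yes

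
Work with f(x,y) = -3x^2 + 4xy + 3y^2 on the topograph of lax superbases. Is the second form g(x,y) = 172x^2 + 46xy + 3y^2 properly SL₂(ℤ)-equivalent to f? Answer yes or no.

D₁ = 52, D₂ = 52
river cycle of f (length 10): (3, 2, -4), (-4, 6, 1), (1, 6, -4), (-4, 2, 3), (3, 4, -3), (-3, 2, 4), (4, 6, -1), (-1, 6, 4), (4, 2, -3), (-3, 4, 3)
river cycle of g (length 10): (3, 2, -4), (-4, 6, 1), (1, 6, -4), (-4, 2, 3), (3, 4, -3), (-3, 2, 4), (4, 6, -1), (-1, 6, 4), (4, 2, -3), (-3, 4, 3)
cycles coincide ⇒ equivalent

yes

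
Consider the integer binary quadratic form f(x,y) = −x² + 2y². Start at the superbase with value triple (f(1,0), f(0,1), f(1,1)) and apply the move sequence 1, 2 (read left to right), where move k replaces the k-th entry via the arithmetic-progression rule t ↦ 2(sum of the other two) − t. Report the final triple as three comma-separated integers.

start (-1,2,1) = (f(1,0),f(0,1),f(1,1))
replace slot 1: 2·(2+1) − (-1) = 7 → (7,2,1)
replace slot 2: 2·(7+1) − 2 = 14 → (7,14,1)

7,14,1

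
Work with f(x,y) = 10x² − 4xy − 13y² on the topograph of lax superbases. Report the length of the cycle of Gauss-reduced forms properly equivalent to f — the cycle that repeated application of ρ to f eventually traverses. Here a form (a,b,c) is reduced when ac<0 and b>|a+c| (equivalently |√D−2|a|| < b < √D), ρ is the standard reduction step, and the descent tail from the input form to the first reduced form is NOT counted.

D = 536, ⌊√D⌋ = 23
descent: ρ → (-13,4,10)  [lands on river]
river: ρ → (10,16,-7)
river: ρ → (-7,12,14)
river: ρ → (14,16,-5)
river: ρ → (-5,14,17)
river: ρ → (17,20,-2)
river: ρ → (-2,20,17)
river: ρ → (17,14,-5)
river: ρ → (-5,16,14)
river: ρ → (14,12,-7)
river: ρ → (-7,16,10)
river: ρ → (10,4,-13)
river: ρ → (-13,22,1)
river: ρ → (1,22,-13)
ρ-cycle length = 14 (tail of 1 descent step not counted)

14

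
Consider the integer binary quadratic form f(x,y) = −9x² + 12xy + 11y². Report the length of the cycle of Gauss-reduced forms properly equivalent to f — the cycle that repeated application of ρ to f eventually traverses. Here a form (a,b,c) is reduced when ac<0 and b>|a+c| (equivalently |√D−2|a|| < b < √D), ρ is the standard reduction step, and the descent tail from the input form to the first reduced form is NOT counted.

D = 540, ⌊√D⌋ = 23
river: ρ → (11,10,-10)
river: ρ → (-10,10,11)
river: ρ → (11,12,-9)
river: ρ → (-9,6,14)
river: ρ → (14,22,-1)
river: ρ → (-1,22,14)
river: ρ → (14,6,-9)
river: ρ → (-9,12,11)
ρ-cycle length = 8 (tail of 0 descent steps not counted)

8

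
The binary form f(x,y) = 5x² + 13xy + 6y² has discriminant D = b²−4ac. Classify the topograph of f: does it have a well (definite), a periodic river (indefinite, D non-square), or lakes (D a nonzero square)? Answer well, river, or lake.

D = b²−4ac = 13² − 4·5·6 = 49
D = 7² is a perfect square ⇒ form factors over ℤ ⇒ lakes

lake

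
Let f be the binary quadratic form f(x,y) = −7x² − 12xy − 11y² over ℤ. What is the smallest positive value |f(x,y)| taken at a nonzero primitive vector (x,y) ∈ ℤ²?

translate: b→-2 (≡12 mod 14), so (7,12,11)→(7,-2,6)
flip: (7,-2,6)→(6,2,7)
reduced (well bottom): (6,2,7) with a≤c, −a<b≤a
well minimum |f| = |-6| = 6 (negative-definite)

6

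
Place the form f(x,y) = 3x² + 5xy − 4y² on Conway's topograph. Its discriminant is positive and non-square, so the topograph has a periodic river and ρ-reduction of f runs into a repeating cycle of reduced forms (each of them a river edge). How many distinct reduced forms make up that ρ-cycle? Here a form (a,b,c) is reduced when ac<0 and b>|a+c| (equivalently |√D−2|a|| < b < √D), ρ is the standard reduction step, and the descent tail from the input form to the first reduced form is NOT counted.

D = 73, ⌊√D⌋ = 8
river: ρ → (-4,3,4)
river: ρ → (4,5,-3)
river: ρ → (-3,7,2)
river: ρ → (2,5,-6)
river: ρ → (-6,7,1)
river: ρ → (1,7,-6)
river: ρ → (-6,5,2)
river: ρ → (2,7,-3)
river: ρ → (-3,5,4)
river: ρ → (4,3,-4)
river: ρ → (-4,5,3)
river: ρ → (3,7,-2)
river: ρ → (-2,5,6)
river: ρ → (6,7,-1)
river: ρ → (-1,7,6)
river: ρ → (6,5,-2)
river: ρ → (-2,7,3)
river: ρ → (3,5,-4)
ρ-cycle length = 18 (tail of 0 descent steps not counted)

18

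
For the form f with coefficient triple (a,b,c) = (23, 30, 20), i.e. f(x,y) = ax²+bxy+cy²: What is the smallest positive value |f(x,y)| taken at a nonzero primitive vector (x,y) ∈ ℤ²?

translate: b→-16 (≡30 mod 46), so (23,30,20)→(23,-16,13)
flip: (23,-16,13)→(13,16,23)
translate: b→-10 (≡16 mod 26), so (13,16,23)→(13,-10,20)
reduced (well bottom): (13,-10,20) with a≤c, −a<b≤a
well minimum = a = 13

13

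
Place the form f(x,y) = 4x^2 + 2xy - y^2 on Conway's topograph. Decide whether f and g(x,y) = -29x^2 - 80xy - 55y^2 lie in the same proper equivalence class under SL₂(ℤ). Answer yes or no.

D₁ = 20, D₂ = 20
river cycle of f (length 2): (-1, 4, 1), (1, 4, -1)
river cycle of g (length 2): (1, 4, -1), (-1, 4, 1)
cycles coincide ⇒ equivalent

yes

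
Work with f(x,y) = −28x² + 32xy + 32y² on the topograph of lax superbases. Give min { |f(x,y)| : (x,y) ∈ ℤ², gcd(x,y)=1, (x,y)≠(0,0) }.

river: ρ → (32,32,-28)
river: ρ → (-28,24,36)
river: ρ → (36,48,-16)
river: ρ → (-16,48,36)
river: ρ → (36,24,-28)
river: ρ → (-28,32,32)
closes: descent 0, river 6
min |a| on river = 16

16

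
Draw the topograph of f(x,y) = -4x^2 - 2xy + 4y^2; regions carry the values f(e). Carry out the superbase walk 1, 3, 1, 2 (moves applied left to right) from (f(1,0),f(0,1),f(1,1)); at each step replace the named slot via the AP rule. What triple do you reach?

start (-4,4,-2) = (f(1,0),f(0,1),f(1,1))
replace slot 1: 2·(4+(-2)) − (-4) = 8 → (8,4,-2)
replace slot 3: 2·(8+4) − (-2) = 26 → (8,4,26)
replace slot 1: 2·(4+26) − 8 = 52 → (52,4,26)
replace slot 2: 2·(52+26) − 4 = 152 → (52,152,26)

52,152,26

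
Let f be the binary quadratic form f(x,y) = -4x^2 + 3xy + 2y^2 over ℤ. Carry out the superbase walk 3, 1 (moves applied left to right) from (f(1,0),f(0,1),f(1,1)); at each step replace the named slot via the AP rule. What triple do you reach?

start (-4,2,1) = (f(1,0),f(0,1),f(1,1))
replace slot 3: 2·((-4)+2) − 1 = -5 → (-4,2,-5)
replace slot 1: 2·(2+(-5)) − (-4) = -2 → (-2,2,-5)

-2,2,-5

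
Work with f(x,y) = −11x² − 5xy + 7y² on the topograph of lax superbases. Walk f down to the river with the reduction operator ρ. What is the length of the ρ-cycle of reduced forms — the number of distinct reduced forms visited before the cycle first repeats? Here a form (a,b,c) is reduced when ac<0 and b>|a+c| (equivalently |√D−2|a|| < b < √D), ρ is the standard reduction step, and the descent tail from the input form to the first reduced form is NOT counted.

D = 333, ⌊√D⌋ = 18
descent: ρ → (7,5,-11)  [lands on river]
river: ρ → (-11,17,1)
river: ρ → (1,17,-11)
river: ρ → (-11,5,7)
river: ρ → (7,9,-9)
river: ρ → (-9,9,7)
ρ-cycle length = 6 (tail of 1 descent step not counted)

6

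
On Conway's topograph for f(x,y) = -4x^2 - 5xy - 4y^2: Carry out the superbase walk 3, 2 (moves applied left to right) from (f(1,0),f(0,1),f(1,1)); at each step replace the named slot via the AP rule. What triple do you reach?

start (-4,-4,-13) = (f(1,0),f(0,1),f(1,1))
replace slot 3: 2·((-4)+(-4)) − (-13) = -3 → (-4,-4,-3)
replace slot 2: 2·((-4)+(-3)) − (-4) = -10 → (-4,-10,-3)

-4,-10,-3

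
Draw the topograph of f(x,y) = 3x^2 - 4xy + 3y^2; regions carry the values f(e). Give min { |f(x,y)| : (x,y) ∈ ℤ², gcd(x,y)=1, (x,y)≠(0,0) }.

translate: b→2 (≡-4 mod 6), so (3,-4,3)→(3,2,2)
flip: (3,2,2)→(2,-2,3)
translate: b→2 (≡-2 mod 4), so (2,-2,3)→(2,2,3)
reduced (well bottom): (2,2,3) with a≤c, −a<b≤a
well minimum = a = 2

2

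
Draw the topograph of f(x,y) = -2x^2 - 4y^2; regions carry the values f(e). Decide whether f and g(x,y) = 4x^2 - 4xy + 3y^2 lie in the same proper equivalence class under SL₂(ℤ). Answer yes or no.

D₁ = -32, D₂ = -32
f is negative-definite; reduce −f:
−f: reduced (well bottom): (2,0,4) with a≤c, −a<b≤a
flip sign back: reduced form of f is (-2,0,-4)
g: translate: b→4 (≡-4 mod 8), so (4,-4,3)→(4,4,3)
g: flip: (4,4,3)→(3,-4,4)
g: translate: b→2 (≡-4 mod 6), so (3,-4,4)→(3,2,3)
g: reduced (well bottom): (3,2,3) with a≤c, −a<b≤a
reduced forms (-2, 0, -4) vs (3, 2, 3) ⇒ inequivalent

no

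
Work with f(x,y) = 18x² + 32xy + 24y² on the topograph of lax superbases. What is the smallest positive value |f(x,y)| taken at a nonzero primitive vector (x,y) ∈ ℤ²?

translate: b→-4 (≡32 mod 36), so (18,32,24)→(18,-4,10)
flip: (18,-4,10)→(10,4,18)
reduced (well bottom): (10,4,18) with a≤c, −a<b≤a
well minimum = a = 10

10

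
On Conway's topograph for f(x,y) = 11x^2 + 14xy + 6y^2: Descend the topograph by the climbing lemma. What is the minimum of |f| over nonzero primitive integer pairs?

translate: b→-8 (≡14 mod 22), so (11,14,6)→(11,-8,3)
flip: (11,-8,3)→(3,8,11)
translate: b→2 (≡8 mod 6), so (3,8,11)→(3,2,6)
reduced (well bottom): (3,2,6) with a≤c, −a<b≤a
well minimum = a = 3

3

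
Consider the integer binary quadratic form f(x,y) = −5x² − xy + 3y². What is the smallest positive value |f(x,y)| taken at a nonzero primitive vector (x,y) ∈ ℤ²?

descent: ρ → (3,7,-1)  [lands on river]
river: ρ → (-1,7,3)
river: ρ → (3,5,-3)
river: ρ → (-3,7,1)
river: ρ → (1,7,-3)
river: ρ → (-3,5,3)
closes: descent 1, river 6
min |a| on river = 1

1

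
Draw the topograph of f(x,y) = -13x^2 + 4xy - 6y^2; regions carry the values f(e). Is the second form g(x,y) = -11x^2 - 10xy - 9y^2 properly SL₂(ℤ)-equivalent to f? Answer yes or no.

D₁ = -296, D₂ = -296
f is negative-definite; reduce −f:
−f: flip: (13,-4,6)→(6,4,13)
−f: reduced (well bottom): (6,4,13) with a≤c, −a<b≤a
flip sign back: reduced form of f is (-6,-4,-13)
g is negative-definite; reduce −g:
−g: flip: (11,10,9)→(9,-10,11)
−g: translate: b→8 (≡-10 mod 18), so (9,-10,11)→(9,8,10)
−g: reduced (well bottom): (9,8,10) with a≤c, −a<b≤a
flip sign back: reduced form of g is (-9,-8,-10)
reduced forms (-6, -4, -13) vs (-9, -8, -10) ⇒ inequivalent

no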